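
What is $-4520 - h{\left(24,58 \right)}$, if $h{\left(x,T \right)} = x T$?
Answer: $-5912$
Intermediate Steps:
$h{\left(x,T \right)} = T x$
$-4520 - h{\left(24,58 \right)} = -4520 - 58 \cdot 24 = -4520 - 1392 = -5912$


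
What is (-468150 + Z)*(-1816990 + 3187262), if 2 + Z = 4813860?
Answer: 5954801992576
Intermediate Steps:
Z = 4813858 (Z = -2 + 4813860 = 4813858)
(-468150 + Z)*(-1816990 + 3187262) = (-468150 + 4813858)*(-1816990 + 3187262) = 4345708*1370272 = 5954801992576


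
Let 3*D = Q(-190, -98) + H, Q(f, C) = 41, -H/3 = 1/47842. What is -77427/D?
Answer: -1587541086/280217 ≈ -5665.4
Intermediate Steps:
H = -3/47842 ≈ -6.2706e-5
D = 1961519/143526 (D = (41 - 3/47842)/3 = (⅓)*(1961519/47842) = 1961519/143526 ≈ 13.667)
-77427/D = -77427/1961519/143526 = -77427*143526/1961519 = -1587541086/280217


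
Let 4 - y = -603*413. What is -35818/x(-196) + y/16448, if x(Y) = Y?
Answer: 159486723/805952 ≈ 197.89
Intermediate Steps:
y = 249043 (y = 4 - (-603)*413 = 4 - 1*(-249039) = 4 + 249039 = 249043)
-35818/x(-196) + y/16448 = -35818/(-196) + 249043/16448 = -35818*(-1/196) + 249043*(1/16448) = 17909/98 + 249043/16448 = 159486723/805952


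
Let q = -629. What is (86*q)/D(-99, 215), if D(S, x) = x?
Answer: -1258/5 ≈ -251.60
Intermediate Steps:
(86*q)/D(-99, 215) = (86*(-629))/215 = -54094*1/215 = -1258/5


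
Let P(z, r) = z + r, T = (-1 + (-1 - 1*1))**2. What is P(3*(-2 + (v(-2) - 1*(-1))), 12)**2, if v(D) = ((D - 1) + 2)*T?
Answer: 324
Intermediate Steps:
T = 9 (T = (-1 + (-1 - 1))**2 = (-1 - 2)**2 = (-3)**2 = 9)
v(D) = 9 + 9*D (v(D) = ((D - 1) + 2)*9 = ((-1 + D) + 2)*9 = (1 + D)*9 = 9 + 9*D)
P(z, r) = r + z
P(3*(-2 + (v(-2) - 1*(-1))), 12)**2 = (12 + 3*(-2 + ((9 + 9*(-2)) - 1*(-1))))**2 = (12 + 3*(-2 + ((9 - 18) + 1)))**2 = (12 + 3*(-2 + (-9 + 1)))**2 = (12 + 3*(-2 - 8))**2 = (12 + 3*(-10))**2 = (12 - 30)**2 = (-18)**2 = 324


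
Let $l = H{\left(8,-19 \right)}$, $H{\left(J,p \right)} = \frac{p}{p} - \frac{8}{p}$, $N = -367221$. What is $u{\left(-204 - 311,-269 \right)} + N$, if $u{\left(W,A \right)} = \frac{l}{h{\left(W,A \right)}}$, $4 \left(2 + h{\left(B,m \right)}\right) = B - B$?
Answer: $- \frac{13954425}{38} \approx -3.6722 \cdot 10^{5}$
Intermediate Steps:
$h{\left(B,m \right)} = -2$ ($h{\left(B,m \right)} = -2 + \frac{B - B}{4} = -2 + \frac{1}{4} \cdot 0 = -2 + 0 = -2$)
$H{\left(J,p \right)} = 1 - \frac{8}{p}$
$l = \frac{27}{19}$ ($l = \frac{-8 - 19}{-19} = \left(- \frac{1}{19}\right) \left(-27\right) = \frac{27}{19} \approx 1.4211$)
$u{\left(W,A \right)} = - \frac{27}{38}$ ($u{\left(W,A \right)} = \frac{27}{19 \left(-2\right)} = \frac{27}{19} \left(- \frac{1}{2}\right) = - \frac{27}{38}$)
$u{\left(-204 - 311,-269 \right)} + N = - \frac{27}{38} - 367221 = - \frac{13954425}{38}$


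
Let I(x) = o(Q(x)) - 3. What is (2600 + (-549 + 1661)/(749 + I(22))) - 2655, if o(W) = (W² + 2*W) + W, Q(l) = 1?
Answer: -20069/375 ≈ -53.517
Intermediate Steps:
o(W) = W² + 3*W
I(x) = 1 (I(x) = 1*(3 + 1) - 3 = 1*4 - 3 = 4 - 3 = 1)
(2600 + (-549 + 1661)/(749 + I(22))) - 2655 = (2600 + (-549 + 1661)/(749 + 1)) - 2655 = (2600 + 1112/750) - 2655 = (2600 + 1112*(1/750)) - 2655 = (2600 + 556/375) - 2655 = 975556/375 - 2655 = -20069/375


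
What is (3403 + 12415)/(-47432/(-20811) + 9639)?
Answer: 47026914/28663523 ≈ 1.6407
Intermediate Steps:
(3403 + 12415)/(-47432/(-20811) + 9639) = 15818/(-47432*(-1/20811) + 9639) = 15818/(6776/2973 + 9639) = 15818/(28663523/2973) = 15818*(2973/28663523) = 47026914/28663523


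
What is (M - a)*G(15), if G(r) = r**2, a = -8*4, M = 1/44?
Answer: 317025/44 ≈ 7205.1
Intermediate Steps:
M = 1/44 ≈ 0.022727
a = -32
(M - a)*G(15) = (1/44 - 1*(-32))*15**2 = (1/44 + 32)*225 = (1409/44)*225 = 317025/44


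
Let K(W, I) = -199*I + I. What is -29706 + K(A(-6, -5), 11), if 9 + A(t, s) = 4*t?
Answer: -31884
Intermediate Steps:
A(t, s) = -9 + 4*t
K(W, I) = -198*I
-29706 + K(A(-6, -5), 11) = -29706 - 198*11 = -29706 - 2178 = -31884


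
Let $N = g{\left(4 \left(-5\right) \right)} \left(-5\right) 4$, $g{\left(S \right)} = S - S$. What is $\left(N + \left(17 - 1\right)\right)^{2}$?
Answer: $256$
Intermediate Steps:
$g{\left(S \right)} = 0$
$N = 0$ ($N = 0 \left(-5\right) 4 = 0 \cdot 4 = 0$)
$\left(N + \left(17 - 1\right)\right)^{2} = \left(0 + \left(17 - 1\right)\right)^{2} = \left(0 + 16\right)^{2} = 16^{2} = 256$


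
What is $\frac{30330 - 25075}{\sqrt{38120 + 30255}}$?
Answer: $\frac{1051 \sqrt{2735}}{2735} \approx 20.097$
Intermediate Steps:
$\frac{30330 - 25075}{\sqrt{38120 + 30255}} = \frac{30330 - 25075}{\sqrt{68375}} = \frac{5255}{5 \sqrt{2735}} = 5255 \frac{\sqrt{2735}}{13675} = \frac{1051 \sqrt{2735}}{2735}$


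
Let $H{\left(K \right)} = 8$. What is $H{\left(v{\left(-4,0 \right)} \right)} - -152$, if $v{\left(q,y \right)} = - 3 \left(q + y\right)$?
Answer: $160$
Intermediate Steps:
$v{\left(q,y \right)} = - 3 q - 3 y$
$H{\left(v{\left(-4,0 \right)} \right)} - -152 = 8 - -152 = 8 + 152 = 160$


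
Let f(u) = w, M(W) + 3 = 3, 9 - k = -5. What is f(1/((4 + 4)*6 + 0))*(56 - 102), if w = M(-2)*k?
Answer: 0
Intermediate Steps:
k = 14 (k = 9 - 1*(-5) = 9 + 5 = 14)
M(W) = 0 (M(W) = -3 + 3 = 0)
w = 0 (w = 0*14 = 0)
f(u) = 0
f(1/((4 + 4)*6 + 0))*(56 - 102) = 0*(56 - 102) = 0*(-46) = 0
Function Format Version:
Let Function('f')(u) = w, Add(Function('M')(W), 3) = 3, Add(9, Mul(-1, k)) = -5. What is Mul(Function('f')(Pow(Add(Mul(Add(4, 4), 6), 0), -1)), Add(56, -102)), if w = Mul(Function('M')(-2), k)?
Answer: 0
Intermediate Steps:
k = 14 (k = Add(9, Mul(-1, -5)) = Add(9, 5) = 14)
Function('M')(W) = 0 (Function('M')(W) = Add(-3, 3) = 0)
w = 0 (w = Mul(0, 14) = 0)
Function('f')(u) = 0
Mul(Function('f')(Pow(Add(Mul(Add(4, 4), 6), 0), -1)), Add(56, -102)) = Mul(0, Add(56, -102)) = Mul(0, -46) = 0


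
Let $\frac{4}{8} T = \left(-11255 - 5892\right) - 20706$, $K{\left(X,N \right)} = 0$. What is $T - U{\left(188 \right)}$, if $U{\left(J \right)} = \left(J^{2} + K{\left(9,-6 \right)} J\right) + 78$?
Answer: $-111128$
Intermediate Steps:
$T = -75706$ ($T = 2 \left(\left(-11255 - 5892\right) - 20706\right) = 2 \left(-17147 - 20706\right) = 2 \left(-37853\right) = -75706$)
$U{\left(J \right)} = 78 + J^{2}$ ($U{\left(J \right)} = \left(J^{2} + 0 J\right) + 78 = \left(J^{2} + 0\right) + 78 = J^{2} + 78 = 78 + J^{2}$)
$T - U{\left(188 \right)} = -75706 - \left(78 + 188^{2}\right) = -75706 - \left(78 + 35344\right) = -75706 - 35422 = -111128$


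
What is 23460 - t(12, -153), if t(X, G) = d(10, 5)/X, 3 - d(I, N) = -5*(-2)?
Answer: 281527/12 ≈ 23461.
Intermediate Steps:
d(I, N) = -7 (d(I, N) = 3 - (-5)*(-2) = 3 - 1*10 = 3 - 10 = -7)
t(X, G) = -7/X
23460 - t(12, -153) = 23460 - (-7)/12 = 23460 - 1*(-7/12) = 23460 + 7/12 = 281527/12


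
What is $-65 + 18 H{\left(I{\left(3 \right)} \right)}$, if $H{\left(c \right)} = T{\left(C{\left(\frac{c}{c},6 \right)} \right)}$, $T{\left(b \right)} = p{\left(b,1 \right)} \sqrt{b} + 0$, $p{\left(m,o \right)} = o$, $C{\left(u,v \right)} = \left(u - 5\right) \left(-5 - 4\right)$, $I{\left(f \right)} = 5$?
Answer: $43$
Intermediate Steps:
$C{\left(u,v \right)} = 45 - 9 u$ ($C{\left(u,v \right)} = \left(-5 + u\right) \left(-9\right) = 45 - 9 u$)
$T{\left(b \right)} = \sqrt{b}$ ($T{\left(b \right)} = 1 \sqrt{b} + 0 = \sqrt{b} + 0 = \sqrt{b}$)
$H{\left(c \right)} = 6$ ($H{\left(c \right)} = \sqrt{45 - 9 \frac{c}{c}} = \sqrt{45 - 9} = \sqrt{36} = 6$)
$-65 + 18 H{\left(I{\left(3 \right)} \right)} = -65 + 18 \cdot 6 = -65 + 108 = 43$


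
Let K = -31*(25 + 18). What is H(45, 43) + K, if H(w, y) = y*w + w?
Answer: 647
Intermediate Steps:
H(w, y) = w + w*y (H(w, y) = w*y + w = w + w*y)
K = -1333 (K = -31*43 = -1333)
H(45, 43) + K = 45*(1 + 43) - 1333 = 45*44 - 1333 = 1980 - 1333 = 647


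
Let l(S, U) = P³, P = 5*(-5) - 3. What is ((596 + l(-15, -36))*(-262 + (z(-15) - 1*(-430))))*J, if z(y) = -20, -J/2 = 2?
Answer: 12642752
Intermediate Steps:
J = -4 (J = -2*2 = -4)
P = -28 (P = -25 - 3 = -28)
l(S, U) = -21952 (l(S, U) = (-28)³ = -21952)
((596 + l(-15, -36))*(-262 + (z(-15) - 1*(-430))))*J = ((596 - 21952)*(-262 + (-20 - 1*(-430))))*(-4) = -21356*(-262 + (-20 + 430))*(-4) = -21356*(-262 + 410)*(-4) = -21356*148*(-4) = -3160688*(-4) = 12642752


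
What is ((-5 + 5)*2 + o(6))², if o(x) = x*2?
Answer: 144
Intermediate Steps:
o(x) = 2*x
((-5 + 5)*2 + o(6))² = ((-5 + 5)*2 + 2*6)² = (0*2 + 12)² = (0 + 12)² = 12² = 144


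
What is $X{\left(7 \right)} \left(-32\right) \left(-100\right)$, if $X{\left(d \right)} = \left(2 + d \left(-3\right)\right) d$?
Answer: $-425600$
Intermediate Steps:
$X{\left(d \right)} = d \left(2 - 3 d\right)$ ($X{\left(d \right)} = \left(2 - 3 d\right) d = d \left(2 - 3 d\right)$)
$X{\left(7 \right)} \left(-32\right) \left(-100\right) = 7 \left(2 - 21\right) \left(-32\right) \left(-100\right) = 7 \left(-19\right) \left(-32\right) \left(-100\right) = \left(-133\right) \left(-32\right) \left(-100\right) = 4256 \left(-100\right) = -425600$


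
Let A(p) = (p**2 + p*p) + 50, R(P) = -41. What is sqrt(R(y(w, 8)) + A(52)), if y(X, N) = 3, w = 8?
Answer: sqrt(5417) ≈ 73.600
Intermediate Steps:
A(p) = 50 + 2*p**2 (A(p) = (p**2 + p**2) + 50 = 2*p**2 + 50 = 50 + 2*p**2)
sqrt(R(y(w, 8)) + A(52)) = sqrt(-41 + (50 + 2*52**2)) = sqrt(-41 + (50 + 2*2704)) = sqrt(-41 + (50 + 5408)) = sqrt(-41 + 5458) = sqrt(5417)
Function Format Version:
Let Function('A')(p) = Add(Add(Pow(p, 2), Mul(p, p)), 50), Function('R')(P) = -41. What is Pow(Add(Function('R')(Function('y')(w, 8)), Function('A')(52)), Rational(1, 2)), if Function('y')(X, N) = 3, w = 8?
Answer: Pow(5417, Rational(1, 2)) ≈ 73.600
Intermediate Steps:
Function('A')(p) = Add(50, Mul(2, Pow(p, 2))) (Function('A')(p) = Add(Add(Pow(p, 2), Pow(p, 2)), 50) = Add(Mul(2, Pow(p, 2)), 50) = Add(50, Mul(2, Pow(p, 2))))
Pow(Add(Function('R')(Function('y')(w, 8)), Function('A')(52)), Rational(1, 2)) = Pow(Add(-41, Add(50, Mul(2, Pow(52, 2)))), Rational(1, 2)) = Pow(Add(-41, Add(50, Mul(2, 2704))), Rational(1, 2)) = Pow(Add(-41, Add(50, 5408)), Rational(1, 2)) = Pow(Add(-41, 5458), Rational(1, 2)) = Pow(5417, Rational(1, 2))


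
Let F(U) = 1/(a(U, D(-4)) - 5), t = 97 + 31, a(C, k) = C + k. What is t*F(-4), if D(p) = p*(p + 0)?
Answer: 128/7 ≈ 18.286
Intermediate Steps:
D(p) = p**2 (D(p) = p*p = p**2)
t = 128
F(U) = 1/(11 + U) (F(U) = 1/((U + (-4)**2) - 5) = 1/((U + 16) - 5) = 1/((16 + U) - 5) = 1/(11 + U))
t*F(-4) = 128/(11 - 4) = 128/7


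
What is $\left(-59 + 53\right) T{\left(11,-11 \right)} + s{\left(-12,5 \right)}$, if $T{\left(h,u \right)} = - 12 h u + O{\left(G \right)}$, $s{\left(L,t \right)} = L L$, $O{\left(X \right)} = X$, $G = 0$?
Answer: $-8568$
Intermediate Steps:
$s{\left(L,t \right)} = L^{2}$
$T{\left(h,u \right)} = - 12 h u$ ($T{\left(h,u \right)} = - 12 h u + 0 = - 12 h u$)
$\left(-59 + 53\right) T{\left(11,-11 \right)} + s{\left(-12,5 \right)} = \left(-59 + 53\right) \left(\left(-12\right) 11 \left(-11\right)\right) + \left(-12\right)^{2} = \left(-6\right) 1452 + 144 = -8712 + 144 = -8568$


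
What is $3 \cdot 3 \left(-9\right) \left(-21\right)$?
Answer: $1701$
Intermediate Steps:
$3 \cdot 3 \left(-9\right) \left(-21\right) = 9 \left(-9\right) \left(-21\right) = \left(-81\right) \left(-21\right) = 1701$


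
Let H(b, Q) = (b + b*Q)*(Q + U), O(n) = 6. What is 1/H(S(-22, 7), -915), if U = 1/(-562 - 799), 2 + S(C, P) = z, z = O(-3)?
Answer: 1361/4552875296 ≈ 2.9893e-7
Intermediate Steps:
z = 6
S(C, P) = 4 (S(C, P) = -2 + 6 = 4)
U = -1/1361 (U = 1/(-1361) = -1/1361 ≈ -0.00073475)
H(b, Q) = (-1/1361 + Q)*(b + Q*b) (H(b, Q) = (b + b*Q)*(Q - 1/1361) = (b + Q*b)*(-1/1361 + Q) = (-1/1361 + Q)*(b + Q*b))
1/H(S(-22, 7), -915) = 1/((1/1361)*4*(-1 + 1360*(-915) + 1361*(-915)²)) = 1/((1/1361)*4*(-1 - 1244400 + 1361*837225)) = 1/((1/1361)*4*(-1 - 1244400 + 1139463225)) = 1/((1/1361)*4*1138218824) = 1/(4552875296/1361) = 1361/4552875296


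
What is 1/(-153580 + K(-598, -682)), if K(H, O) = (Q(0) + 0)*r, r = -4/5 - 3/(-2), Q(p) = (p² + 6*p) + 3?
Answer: -10/1535779 ≈ -6.5114e-6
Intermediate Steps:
Q(p) = 3 + p² + 6*p
r = 7/10 (r = -4*⅕ - 3*(-½) = -⅘ + 3/2 = 7/10 ≈ 0.70000)
K(H, O) = 21/10 (K(H, O) = ((3 + 0² + 6*0) + 0)*(7/10) = ((3 + 0 + 0) + 0)*(7/10) = (3 + 0)*(7/10) = 3*(7/10) = 21/10)
1/(-153580 + K(-598, -682)) = 1/(-153580 + 21/10) = 1/(-1535779/10) = -10/1535779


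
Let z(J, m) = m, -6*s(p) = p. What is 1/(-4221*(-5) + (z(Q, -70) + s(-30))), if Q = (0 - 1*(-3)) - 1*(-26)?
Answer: 1/21040 ≈ 4.7529e-5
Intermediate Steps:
s(p) = -p/6
Q = 29 (Q = (0 + 3) + 26 = 3 + 26 = 29)
1/(-4221*(-5) + (z(Q, -70) + s(-30))) = 1/(-4221*(-5) + (-70 - ⅙*(-30))) = 1/(21105 + (-70 + 5)) = 1/(21105 - 65) = 1/21040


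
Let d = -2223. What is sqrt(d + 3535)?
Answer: 4*sqrt(82) ≈ 36.222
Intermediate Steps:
sqrt(d + 3535) = sqrt(-2223 + 3535) = sqrt(1312) = 4*sqrt(82)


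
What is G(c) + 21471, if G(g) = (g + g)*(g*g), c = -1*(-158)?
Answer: 7910095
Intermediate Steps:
c = 158
G(g) = 2*g**3 (G(g) = (2*g)*g**2 = 2*g**3)
G(c) + 21471 = 2*158**3 + 21471 = 2*3944312 + 21471 = 7888624 + 21471 = 7910095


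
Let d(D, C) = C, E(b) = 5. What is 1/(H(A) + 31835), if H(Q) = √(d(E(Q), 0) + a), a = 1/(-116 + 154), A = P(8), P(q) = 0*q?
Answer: 1209730/38511754549 - √38/38511754549 ≈ 3.1412e-5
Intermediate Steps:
P(q) = 0
A = 0
a = 1/38 ≈ 0.026316
H(Q) = √38/38 (H(Q) = √(0 + 1/38) = √(1/38) = √38/38)
1/(H(A) + 31835) = 1/(√38/38 + 31835) = 1/(31835 + √38/38)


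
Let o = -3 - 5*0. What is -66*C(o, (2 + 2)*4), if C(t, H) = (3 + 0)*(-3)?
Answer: 594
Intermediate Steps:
o = -3 (o = -3 + 0 = -3)
C(t, H) = -9 (C(t, H) = 3*(-3) = -9)
-66*C(o, (2 + 2)*4) = -66*(-9) = 594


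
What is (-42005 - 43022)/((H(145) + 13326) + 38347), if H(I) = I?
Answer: -85027/51818 ≈ -1.6409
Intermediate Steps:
(-42005 - 43022)/((H(145) + 13326) + 38347) = (-42005 - 43022)/((145 + 13326) + 38347) = -85027/(13471 + 38347) = -85027/51818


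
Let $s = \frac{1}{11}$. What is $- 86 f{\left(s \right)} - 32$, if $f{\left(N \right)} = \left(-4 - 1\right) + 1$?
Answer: $312$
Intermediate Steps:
$s = \frac{1}{11} \approx 0.090909$
$f{\left(N \right)} = -4$ ($f{\left(N \right)} = -5 + 1 = -4$)
$- 86 f{\left(s \right)} - 32 = \left(-86\right) \left(-4\right) - 32 = 344 - 32 = 312$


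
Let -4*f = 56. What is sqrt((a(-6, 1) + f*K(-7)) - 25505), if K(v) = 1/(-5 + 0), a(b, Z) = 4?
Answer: I*sqrt(637455)/5 ≈ 159.68*I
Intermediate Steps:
f = -14 (f = -1/4*56 = -14)
K(v) = -1/5 (K(v) = 1/(-5) = -1/5)
sqrt((a(-6, 1) + f*K(-7)) - 25505) = sqrt((4 - 14*(-1/5)) - 25505) = sqrt((4 + 14/5) - 25505) = sqrt(34/5 - 25505) = sqrt(-127491/5) = I*sqrt(637455)/5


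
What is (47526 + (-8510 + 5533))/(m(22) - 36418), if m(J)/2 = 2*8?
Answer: -44549/36386 ≈ -1.2243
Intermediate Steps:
m(J) = 32 (m(J) = 2*(2*8) = 2*16 = 32)
(47526 + (-8510 + 5533))/(m(22) - 36418) = (47526 + (-8510 + 5533))/(32 - 36418) = (47526 - 2977)/(-36386) = 44549*(-1/36386) = -44549/36386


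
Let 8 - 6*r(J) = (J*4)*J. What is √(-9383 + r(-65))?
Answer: I*√109785/3 ≈ 110.45*I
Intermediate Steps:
r(J) = 4/3 - 2*J²/3 (r(J) = 4/3 - J*4*J/6 = 4/3 - 4*J*J/6 = 4/3 - 2*J²/3)
√(-9383 + r(-65)) = √(-9383 + (4/3 - ⅔*(-65)²)) = √(-9383 + (4/3 - ⅔*4225)) = √(-9383 + (4/3 - 8450/3)) = √(-9383 - 8446/3) = √(-36595/3) = I*√109785/3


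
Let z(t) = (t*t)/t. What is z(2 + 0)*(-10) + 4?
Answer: -16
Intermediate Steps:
z(t) = t (z(t) = t²/t = t)
z(2 + 0)*(-10) + 4 = (2 + 0)*(-10) + 4 = 2*(-10) + 4 = -20 + 4 = -16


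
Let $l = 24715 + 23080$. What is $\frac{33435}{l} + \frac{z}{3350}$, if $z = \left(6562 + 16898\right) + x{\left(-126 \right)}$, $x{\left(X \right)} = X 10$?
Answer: $\frac{4692225}{640453} \approx 7.3264$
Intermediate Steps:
$x{\left(X \right)} = 10 X$
$l = 47795$
$z = 22200$ ($z = \left(6562 + 16898\right) + 10 \left(-126\right) = 23460 - 1260 = 22200$)
$\frac{33435}{l} + \frac{z}{3350} = \frac{33435}{47795} + \frac{22200}{3350} = 33435 \cdot \frac{1}{47795} + 22200 \cdot \frac{1}{3350} = \frac{6687}{9559} + \frac{444}{67} = \frac{4692225}{640453}$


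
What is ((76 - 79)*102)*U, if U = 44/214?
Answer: -6732/107 ≈ -62.916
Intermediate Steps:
U = 22/107 (U = 44*(1/214) = 22/107 ≈ 0.20561)
((76 - 79)*102)*U = ((76 - 79)*102)*(22/107) = -3*102*(22/107) = -306*22/107 = -6732/107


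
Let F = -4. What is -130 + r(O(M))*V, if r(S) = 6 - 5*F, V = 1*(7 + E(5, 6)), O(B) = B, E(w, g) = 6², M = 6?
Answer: 988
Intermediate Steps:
E(w, g) = 36
V = 43 (V = 1*(7 + 36) = 1*43 = 43)
r(S) = 26 (r(S) = 6 - 5*(-4) = 6 + 20 = 26)
-130 + r(O(M))*V = -130 + 26*43 = -130 + 1118 = 988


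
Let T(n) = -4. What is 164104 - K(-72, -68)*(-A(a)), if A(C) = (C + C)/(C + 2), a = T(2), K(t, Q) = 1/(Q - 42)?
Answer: 9025718/55 ≈ 1.6410e+5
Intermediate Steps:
K(t, Q) = 1/(-42 + Q)
a = -4
A(C) = 2*C/(2 + C) (A(C) = (2*C)/(2 + C) = 2*C/(2 + C))
164104 - K(-72, -68)*(-A(a)) = 164104 - (-2*(-4)/(2 - 4))/(-42 - 68) = 164104 - (-2*(-4)/(-2))/(-110) = 164104 - (-1)*(-2*(-4)*(-1)/2)/110 = 164104 - (-1)*(-1*4)/110 = 164104 - (-1)*(-4)/110 = 164104 - 1*2/55 = 164104 - 2/55 = 9025718/55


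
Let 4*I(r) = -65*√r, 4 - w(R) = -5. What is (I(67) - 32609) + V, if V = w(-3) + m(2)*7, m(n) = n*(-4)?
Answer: -32656 - 65*√67/4 ≈ -32789.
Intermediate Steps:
w(R) = 9 (w(R) = 4 - 1*(-5) = 4 + 5 = 9)
m(n) = -4*n
V = -47 (V = 9 - 4*2*7 = 9 - 8*7 = 9 - 56 = -47)
I(r) = -65*√r/4 (I(r) = (-65*√r)/4 = -65*√r/4)
(I(67) - 32609) + V = (-65*√67/4 - 32609) - 47 = (-32609 - 65*√67/4) - 47 = -32656 - 65*√67/4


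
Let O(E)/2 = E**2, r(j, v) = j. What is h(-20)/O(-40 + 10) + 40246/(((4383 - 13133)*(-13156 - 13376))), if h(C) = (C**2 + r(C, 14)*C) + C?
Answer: 50320373/116077500 ≈ 0.43351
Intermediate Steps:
O(E) = 2*E**2
h(C) = C + 2*C**2 (h(C) = (C**2 + C*C) + C = (C**2 + C**2) + C = 2*C**2 + C = C + 2*C**2)
h(-20)/O(-40 + 10) + 40246/(((4383 - 13133)*(-13156 - 13376))) = (-20*(1 + 2*(-20)))/((2*(-40 + 10)**2)) + 40246/(((4383 - 13133)*(-13156 - 13376))) = (-20*(1 - 40))/((2*(-30)**2)) + 40246/((-8750*(-26532))) = (-20*(-39))/((2*900)) + 40246/232155000 = 780/1800 + 40246*(1/232155000) = 780*(1/1800) + 20123/116077500 = 13/30 + 20123/116077500 = 50320373/116077500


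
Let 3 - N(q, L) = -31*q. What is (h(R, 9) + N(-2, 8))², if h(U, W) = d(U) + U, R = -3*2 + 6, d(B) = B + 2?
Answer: 3249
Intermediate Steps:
N(q, L) = 3 + 31*q (N(q, L) = 3 - (-31)*q = 3 + 31*q)
d(B) = 2 + B
R = 0 (R = -6 + 6 = 0)
h(U, W) = 2 + 2*U (h(U, W) = (2 + U) + U = 2 + 2*U)
(h(R, 9) + N(-2, 8))² = ((2 + 2*0) + (3 + 31*(-2)))² = ((2 + 0) + (3 - 62))² = (2 - 59)² = (-57)² = 3249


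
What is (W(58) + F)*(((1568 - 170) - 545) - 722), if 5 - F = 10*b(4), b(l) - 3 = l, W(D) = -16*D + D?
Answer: -122485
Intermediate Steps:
W(D) = -15*D
b(l) = 3 + l
F = -65 (F = 5 - 10*(3 + 4) = 5 - 10*7 = 5 - 1*70 = 5 - 70 = -65)
(W(58) + F)*(((1568 - 170) - 545) - 722) = (-15*58 - 65)*(((1568 - 170) - 545) - 722) = (-870 - 65)*((1398 - 545) - 722) = -935*(853 - 722) = -935*131 = -122485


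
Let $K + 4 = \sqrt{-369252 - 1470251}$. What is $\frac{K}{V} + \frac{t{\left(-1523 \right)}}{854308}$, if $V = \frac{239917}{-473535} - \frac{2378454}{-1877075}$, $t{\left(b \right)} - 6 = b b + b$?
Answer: $- \frac{73530426041557931}{28873005278097071} + \frac{177772142025 i \sqrt{1839503}}{135187802423} \approx -2.5467 + 1783.5 i$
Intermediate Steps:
$K = -4 + i \sqrt{1839503}$ ($K = -4 + \sqrt{-369252 - 1470251} = -4 + \sqrt{-1839503} = -4 + i \sqrt{1839503} \approx -4.0 + 1356.3 i$)
$t{\left(b \right)} = 6 + b + b^{2}$ ($t{\left(b \right)} = 6 + \left(b b + b\right) = 6 + \left(b^{2} + b\right) = 6 + \left(b + b^{2}\right) = 6 + b + b^{2}$)
$V = \frac{135187802423}{177772142025}$ ($V = 239917 \left(- \frac{1}{473535}\right) - - \frac{2378454}{1877075} = - \frac{239917}{473535} + \frac{2378454}{1877075} = \frac{135187802423}{177772142025} \approx 0.76046$)
$\frac{K}{V} + \frac{t{\left(-1523 \right)}}{854308} = \frac{-4 + i \sqrt{1839503}}{\frac{135187802423}{177772142025}} + \frac{6 - 1523 + \left(-1523\right)^{2}}{854308} = \left(-4 + i \sqrt{1839503}\right) \frac{177772142025}{135187802423} + \left(6 - 1523 + 2319529\right) \frac{1}{854308} = \left(- \frac{711088568100}{135187802423} + \frac{177772142025 i \sqrt{1839503}}{135187802423}\right) + 2318012 \cdot \frac{1}{854308} = \left(- \frac{711088568100}{135187802423} + \frac{177772142025 i \sqrt{1839503}}{135187802423}\right) + \frac{579503}{213577} = - \frac{73530426041557931}{28873005278097071} + \frac{177772142025 i \sqrt{1839503}}{135187802423}$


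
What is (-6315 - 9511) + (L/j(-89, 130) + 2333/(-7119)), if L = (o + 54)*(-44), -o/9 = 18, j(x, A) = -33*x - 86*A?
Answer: -928753078849/58681917 ≈ -15827.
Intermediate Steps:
j(x, A) = -86*A - 33*x
o = -162 (o = -9*18 = -162)
L = 4752 (L = (-162 + 54)*(-44) = -108*(-44) = 4752)
(-6315 - 9511) + (L/j(-89, 130) + 2333/(-7119)) = (-6315 - 9511) + (4752/(-86*130 - 33*(-89)) + 2333/(-7119)) = -15826 + (4752/(-11180 + 2937) + 2333*(-1/7119)) = -15826 + (4752/(-8243) - 2333/7119) = -15826 + (4752*(-1/8243) - 2333/7119) = -15826 + (-4752/8243 - 2333/7119) = -15826 - 53060407/58681917 = -928753078849/58681917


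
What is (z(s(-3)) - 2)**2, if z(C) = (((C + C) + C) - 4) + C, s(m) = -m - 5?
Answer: 196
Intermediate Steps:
s(m) = -5 - m
z(C) = -4 + 4*C (z(C) = ((2*C + C) - 4) + C = (3*C - 4) + C = (-4 + 3*C) + C = -4 + 4*C)
(z(s(-3)) - 2)**2 = ((-4 + 4*(-5 - 1*(-3))) - 2)**2 = ((-4 + 4*(-5 + 3)) - 2)**2 = ((-4 + 4*(-2)) - 2)**2 = ((-4 - 8) - 2)**2 = (-12 - 2)**2 = (-14)**2 = 196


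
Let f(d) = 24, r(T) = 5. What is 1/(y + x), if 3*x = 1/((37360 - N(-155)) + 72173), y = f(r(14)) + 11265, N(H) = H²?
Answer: 256524/2895899437 ≈ 8.8582e-5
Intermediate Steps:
y = 11289 (y = 24 + 11265 = 11289)
x = 1/256524 (x = 1/(3*((37360 - 1*(-155)²) + 72173)) = 1/(3*((37360 - 1*24025) + 72173)) = 1/(3*((37360 - 24025) + 72173)) = 1/(3*(13335 + 72173)) = (⅓)/85508 = (⅓)*(1/85508) = 1/256524 ≈ 3.8983e-6)
1/(y + x) = 1/(11289 + 1/256524) = 1/(2895899437/256524) = 256524/2895899437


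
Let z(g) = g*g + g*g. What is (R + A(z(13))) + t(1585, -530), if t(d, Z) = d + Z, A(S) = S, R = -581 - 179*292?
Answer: -51456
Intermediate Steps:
z(g) = 2*g**2 (z(g) = g**2 + g**2 = 2*g**2)
R = -52849 (R = -581 - 52268 = -52849)
t(d, Z) = Z + d
(R + A(z(13))) + t(1585, -530) = (-52849 + 2*13**2) + (-530 + 1585) = (-52849 + 2*169) + 1055 = (-52849 + 338) + 1055 = -52511 + 1055 = -51456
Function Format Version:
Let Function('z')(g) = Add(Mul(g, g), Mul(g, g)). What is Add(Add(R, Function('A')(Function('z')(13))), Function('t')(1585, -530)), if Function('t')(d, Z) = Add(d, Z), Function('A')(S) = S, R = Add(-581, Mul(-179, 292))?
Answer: -51456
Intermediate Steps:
Function('z')(g) = Mul(2, Pow(g, 2)) (Function('z')(g) = Add(Pow(g, 2), Pow(g, 2)) = Mul(2, Pow(g, 2)))
R = -52849 (R = Add(-581, -52268) = -52849)
Function('t')(d, Z) = Add(Z, d)
Add(Add(R, Function('A')(Function('z')(13))), Function('t')(1585, -530)) = Add(Add(-52849, Mul(2, Pow(13, 2))), Add(-530, 1585)) = Add(Add(-52849, Mul(2, 169)), 1055) = Add(Add(-52849, 338), 1055) = Add(-52511, 1055) = -51456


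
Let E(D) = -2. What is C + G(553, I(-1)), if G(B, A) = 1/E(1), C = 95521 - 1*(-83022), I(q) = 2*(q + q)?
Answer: 357085/2 ≈ 1.7854e+5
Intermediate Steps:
I(q) = 4*q (I(q) = 2*(2*q) = 4*q)
C = 178543 (C = 95521 + 83022 = 178543)
G(B, A) = -½ (G(B, A) = 1/(-2) = -½)
C + G(553, I(-1)) = 178543 - ½ = 357085/2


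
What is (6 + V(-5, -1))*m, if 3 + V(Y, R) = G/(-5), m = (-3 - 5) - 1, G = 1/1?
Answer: -126/5 ≈ -25.200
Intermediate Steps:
G = 1 (G = 1*1 = 1)
m = -9 (m = -8 - 1 = -9)
V(Y, R) = -16/5 (V(Y, R) = -3 + 1/(-5) = -3 + 1*(-⅕) = -3 - ⅕ = -16/5)
(6 + V(-5, -1))*m = (6 - 16/5)*(-9) = (14/5)*(-9) = -126/5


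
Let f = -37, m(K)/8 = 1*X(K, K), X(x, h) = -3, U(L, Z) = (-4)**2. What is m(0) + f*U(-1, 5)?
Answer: -616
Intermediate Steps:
U(L, Z) = 16
m(K) = -24 (m(K) = 8*(1*(-3)) = 8*(-3) = -24)
m(0) + f*U(-1, 5) = -24 - 37*16 = -24 - 592 = -616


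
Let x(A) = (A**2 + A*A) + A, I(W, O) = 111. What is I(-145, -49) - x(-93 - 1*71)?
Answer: -53517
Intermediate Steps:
x(A) = A + 2*A**2 (x(A) = (A**2 + A**2) + A = 2*A**2 + A = A + 2*A**2)
I(-145, -49) - x(-93 - 1*71) = 111 - (-93 - 1*71)*(1 + 2*(-93 - 1*71)) = 111 - (-93 - 71)*(1 + 2*(-93 - 71)) = 111 - (-164)*(1 + 2*(-164)) = 111 - (-164)*(1 - 328) = 111 - (-164)*(-327) = 111 - 1*53628 = 111 - 53628 = -53517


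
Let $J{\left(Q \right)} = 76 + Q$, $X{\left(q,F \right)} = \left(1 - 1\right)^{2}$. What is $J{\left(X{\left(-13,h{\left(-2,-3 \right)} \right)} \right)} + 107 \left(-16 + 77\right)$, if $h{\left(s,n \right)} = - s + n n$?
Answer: $6603$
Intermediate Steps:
$h{\left(s,n \right)} = n^{2} - s$ ($h{\left(s,n \right)} = - s + n^{2} = n^{2} - s$)
$X{\left(q,F \right)} = 0$ ($X{\left(q,F \right)} = 0^{2} = 0$)
$J{\left(X{\left(-13,h{\left(-2,-3 \right)} \right)} \right)} + 107 \left(-16 + 77\right) = \left(76 + 0\right) + 107 \left(-16 + 77\right) = 76 + 107 \cdot 61 = 76 + 6527 = 6603$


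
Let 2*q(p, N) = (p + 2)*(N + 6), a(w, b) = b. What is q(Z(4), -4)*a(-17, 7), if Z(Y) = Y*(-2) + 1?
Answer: -35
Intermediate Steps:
Z(Y) = 1 - 2*Y (Z(Y) = -2*Y + 1 = 1 - 2*Y)
q(p, N) = (2 + p)*(6 + N)/2 (q(p, N) = ((p + 2)*(N + 6))/2 = ((2 + p)*(6 + N))/2 = (2 + p)*(6 + N)/2)
q(Z(4), -4)*a(-17, 7) = (6 - 4 + 3*(1 - 2*4) + (½)*(-4)*(1 - 2*4))*7 = (6 - 4 + 3*(1 - 8) + (½)*(-4)*(1 - 8))*7 = (6 - 4 + 3*(-7) + (½)*(-4)*(-7))*7 = (6 - 4 - 21 + 14)*7 = -5*7 = -35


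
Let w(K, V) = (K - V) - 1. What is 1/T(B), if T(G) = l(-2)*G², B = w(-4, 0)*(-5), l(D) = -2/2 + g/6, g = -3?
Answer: -2/1875 ≈ -0.0010667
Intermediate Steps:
l(D) = -3/2 (l(D) = -2/2 - 3/6 = -2*½ - 3*⅙ = -1 - ½ = -3/2)
w(K, V) = -1 + K - V
B = 25 (B = (-1 - 4 - 1*0)*(-5) = (-1 - 4 + 0)*(-5) = -5*(-5) = 25)
T(G) = -3*G²/2
1/T(B) = 1/(-3/2*25²) = 1/(-3/2*625) = 1/(-1875/2) = -2/1875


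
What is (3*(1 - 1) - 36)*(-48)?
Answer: 1728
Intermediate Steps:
(3*(1 - 1) - 36)*(-48) = (3*0 - 36)*(-48) = (0 - 36)*(-48) = -36*(-48) = 1728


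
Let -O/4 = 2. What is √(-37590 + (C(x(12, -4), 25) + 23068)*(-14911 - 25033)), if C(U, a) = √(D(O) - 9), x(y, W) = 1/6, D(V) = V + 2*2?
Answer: √(-921465782 - 39944*I*√13) ≈ 2.4 - 30356.0*I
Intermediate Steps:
O = -8 (O = -4*2 = -8)
D(V) = 4 + V (D(V) = V + 4 = 4 + V)
x(y, W) = ⅙
C(U, a) = I*√13 (C(U, a) = √((4 - 8) - 9) = √(-4 - 9) = √(-13) = I*√13)
√(-37590 + (C(x(12, -4), 25) + 23068)*(-14911 - 25033)) = √(-37590 + (I*√13 + 23068)*(-14911 - 25033)) = √(-37590 + (23068 + I*√13)*(-39944)) = √(-37590 + (-921428192 - 39944*I*√13)) = √(-921465782 - 39944*I*√13)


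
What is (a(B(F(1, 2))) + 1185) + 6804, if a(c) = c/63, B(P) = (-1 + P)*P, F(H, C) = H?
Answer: 7989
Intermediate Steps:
B(P) = P*(-1 + P)
a(c) = c/63 (a(c) = c*(1/63) = c/63)
(a(B(F(1, 2))) + 1185) + 6804 = ((1*(-1 + 1))/63 + 1185) + 6804 = ((1*0)/63 + 1185) + 6804 = ((1/63)*0 + 1185) + 6804 = (0 + 1185) + 6804 = 1185 + 6804 = 7989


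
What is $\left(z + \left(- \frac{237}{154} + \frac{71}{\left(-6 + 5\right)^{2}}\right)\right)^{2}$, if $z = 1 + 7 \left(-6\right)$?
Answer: $\frac{19210689}{23716} \approx 810.03$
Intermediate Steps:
$z = -41$ ($z = 1 - 42 = -41$)
$\left(z + \left(- \frac{237}{154} + \frac{71}{\left(-6 + 5\right)^{2}}\right)\right)^{2} = \left(-41 + \left(- \frac{237}{154} + \frac{71}{\left(-6 + 5\right)^{2}}\right)\right)^{2} = \left(-41 + \left(\left(-237\right) \frac{1}{154} + \frac{71}{\left(-1\right)^{2}}\right)\right)^{2} = \left(-41 - \left(\frac{237}{154} - \frac{71}{1}\right)\right)^{2} = \left(-41 + \left(- \frac{237}{154} + 71 \cdot 1\right)\right)^{2} = \left(-41 + \left(- \frac{237}{154} + 71\right)\right)^{2} = \left(-41 + \frac{10697}{154}\right)^{2} = \left(\frac{4383}{154}\right)^{2} = \frac{19210689}{23716}$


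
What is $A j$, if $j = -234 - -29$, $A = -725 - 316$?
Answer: $213405$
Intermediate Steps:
$A = -1041$
$j = -205$ ($j = -234 + 29 = -205$)
$A j = \left(-1041\right) \left(-205\right) = 213405$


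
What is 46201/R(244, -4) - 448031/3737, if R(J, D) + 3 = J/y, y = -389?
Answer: -67794242034/5272907 ≈ -12857.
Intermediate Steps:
R(J, D) = -3 - J/389 (R(J, D) = -3 + J/(-389) = -3 + J*(-1/389) = -3 - J/389)
46201/R(244, -4) - 448031/3737 = 46201/(-3 - 1/389*244) - 448031/3737 = 46201/(-3 - 244/389) - 448031*1/3737 = 46201/(-1411/389) - 448031/3737 = 46201*(-389/1411) - 448031/3737 = -17972189/1411 - 448031/3737 = -67794242034/5272907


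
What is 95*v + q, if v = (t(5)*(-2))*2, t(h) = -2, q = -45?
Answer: 715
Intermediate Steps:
v = 8 (v = -2*(-2)*2 = 4*2 = 8)
95*v + q = 95*8 - 45 = 760 - 45 = 715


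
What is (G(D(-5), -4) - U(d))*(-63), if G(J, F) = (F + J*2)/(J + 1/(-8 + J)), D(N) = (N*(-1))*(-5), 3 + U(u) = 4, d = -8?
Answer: -4302/59 ≈ -72.915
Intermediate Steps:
U(u) = 1 (U(u) = -3 + 4 = 1)
D(N) = 5*N (D(N) = -N*(-5) = 5*N)
G(J, F) = (F + 2*J)/(J + 1/(-8 + J))
(G(D(-5), -4) - U(d))*(-63) = ((-80*(-5) - 8*(-4) + 2*(5*(-5))² - 20*(-5))/(1 + (5*(-5))² - 40*(-5)) - 1*1)*(-63) = ((-16*(-25) + 32 + 2*(-25)² - 4*(-25))/(1 + (-25)² - 8*(-25)) - 1)*(-63) = ((400 + 32 + 2*625 + 100)/(1 + 625 + 200) - 1)*(-63) = ((400 + 32 + 1250 + 100)/826 - 1)*(-63) = ((1/826)*1782 - 1)*(-63) = (891/413 - 1)*(-63) = (478/413)*(-63) = -4302/59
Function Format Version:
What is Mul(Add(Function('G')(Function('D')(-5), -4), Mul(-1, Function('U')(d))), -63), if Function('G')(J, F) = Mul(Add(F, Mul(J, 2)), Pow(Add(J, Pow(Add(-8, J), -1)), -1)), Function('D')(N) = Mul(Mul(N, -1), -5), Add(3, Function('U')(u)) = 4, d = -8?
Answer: Rational(-4302, 59) ≈ -72.915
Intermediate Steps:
Function('U')(u) = 1 (Function('U')(u) = Add(-3, 4) = 1)
Function('D')(N) = Mul(5, N) (Function('D')(N) = Mul(Mul(-1, N), -5) = Mul(5, N))
Function('G')(J, F) = Mul(Pow(Add(J, Pow(Add(-8, J), -1)), -1), Add(F, Mul(2, J))) (Function('G')(J, F) = Mul(Add(F, Mul(2, J)), Pow(Add(J, Pow(Add(-8, J), -1)), -1)) = Mul(Pow(Add(J, Pow(Add(-8, J), -1)), -1), Add(F, Mul(2, J))))
Mul(Add(Function('G')(Function('D')(-5), -4), Mul(-1, Function('U')(d))), -63) = Mul(Add(Mul(Pow(Add(1, Pow(Mul(5, -5), 2), Mul(-8, Mul(5, -5))), -1), Add(Mul(-16, Mul(5, -5)), Mul(-8, -4), Mul(2, Pow(Mul(5, -5), 2)), Mul(-4, Mul(5, -5)))), Mul(-1, 1)), -63) = Mul(Add(Mul(Pow(Add(1, Pow(-25, 2), Mul(-8, -25)), -1), Add(Mul(-16, -25), 32, Mul(2, Pow(-25, 2)), Mul(-4, -25))), -1), -63) = Mul(Add(Mul(Pow(Add(1, 625, 200), -1), Add(400, 32, Mul(2, 625), 100)), -1), -63) = Mul(Add(Mul(Pow(826, -1), Add(400, 32, 1250, 100)), -1), -63) = Mul(Add(Mul(Rational(1, 826), 1782), -1), -63) = Mul(Add(Rational(891, 413), -1), -63) = Mul(Rational(478, 413), -63) = Rational(-4302, 59)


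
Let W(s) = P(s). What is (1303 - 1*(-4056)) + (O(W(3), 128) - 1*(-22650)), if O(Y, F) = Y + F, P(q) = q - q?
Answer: 28137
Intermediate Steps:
P(q) = 0
W(s) = 0
O(Y, F) = F + Y
(1303 - 1*(-4056)) + (O(W(3), 128) - 1*(-22650)) = (1303 - 1*(-4056)) + ((128 + 0) - 1*(-22650)) = (1303 + 4056) + (128 + 22650) = 5359 + 22778 = 28137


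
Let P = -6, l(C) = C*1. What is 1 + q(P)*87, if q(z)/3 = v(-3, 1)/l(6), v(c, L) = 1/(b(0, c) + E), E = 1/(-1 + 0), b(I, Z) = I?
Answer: -85/2 ≈ -42.500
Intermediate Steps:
E = -1 (E = 1/(-1) = -1)
l(C) = C
v(c, L) = -1 (v(c, L) = 1/(0 - 1) = 1/(-1) = -1)
q(z) = -½ (q(z) = 3*(-1/6) = 3*(-1*⅙) = 3*(-⅙) = -½)
1 + q(P)*87 = 1 - ½*87 = 1 - 87/2 = -85/2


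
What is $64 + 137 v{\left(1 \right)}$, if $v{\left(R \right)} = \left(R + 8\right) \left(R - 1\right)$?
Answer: $64$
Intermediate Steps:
$v{\left(R \right)} = \left(-1 + R\right) \left(8 + R\right)$ ($v{\left(R \right)} = \left(8 + R\right) \left(-1 + R\right) = \left(-1 + R\right) \left(8 + R\right)$)
$64 + 137 v{\left(1 \right)} = 64 + 137 \left(-8 + 1^{2} + 7 \cdot 1\right) = 64 + 137 \left(-8 + 1 + 7\right) = 64 + 137 \cdot 0 = 64 + 0 = 64$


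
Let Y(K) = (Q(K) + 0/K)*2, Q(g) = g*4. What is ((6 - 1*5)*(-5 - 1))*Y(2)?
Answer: -96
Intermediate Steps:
Q(g) = 4*g
Y(K) = 8*K (Y(K) = (4*K + 0/K)*2 = (4*K + 0)*2 = (4*K)*2 = 8*K)
((6 - 1*5)*(-5 - 1))*Y(2) = ((6 - 1*5)*(-5 - 1))*(8*2) = ((6 - 5)*(-6))*16 = (1*(-6))*16 = -6*16 = -96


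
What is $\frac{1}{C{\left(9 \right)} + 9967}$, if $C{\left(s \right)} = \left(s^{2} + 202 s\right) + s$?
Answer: $\frac{1}{11875} \approx 8.4211 \cdot 10^{-5}$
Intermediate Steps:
$C{\left(s \right)} = s^{2} + 203 s$
$\frac{1}{C{\left(9 \right)} + 9967} = \frac{1}{9 \left(203 + 9\right) + 9967} = \frac{1}{9 \cdot 212 + 9967} = \frac{1}{1908 + 9967} = \frac{1}{11875}$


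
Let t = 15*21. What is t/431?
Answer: 315/431 ≈ 0.73086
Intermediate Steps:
t = 315
t/431 = 315/431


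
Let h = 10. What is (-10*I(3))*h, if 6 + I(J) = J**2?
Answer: -300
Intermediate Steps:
I(J) = -6 + J**2
(-10*I(3))*h = -10*(-6 + 3**2)*10 = -10*(-6 + 9)*10 = -10*3*10 = -30*10 = -300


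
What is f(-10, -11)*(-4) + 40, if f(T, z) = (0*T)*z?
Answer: 40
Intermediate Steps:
f(T, z) = 0 (f(T, z) = 0*z = 0)
f(-10, -11)*(-4) + 40 = 0*(-4) + 40 = 0 + 40 = 40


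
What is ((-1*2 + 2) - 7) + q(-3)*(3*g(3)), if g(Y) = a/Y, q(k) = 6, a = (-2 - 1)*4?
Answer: -79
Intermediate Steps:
a = -12 (a = -3*4 = -12)
g(Y) = -12/Y
((-1*2 + 2) - 7) + q(-3)*(3*g(3)) = ((-1*2 + 2) - 7) + 6*(3*(-12/3)) = ((-2 + 2) - 7) + 6*(3*(-12*1/3)) = (0 - 7) + 6*(3*(-4)) = -7 + 6*(-12) = -7 - 72 = -79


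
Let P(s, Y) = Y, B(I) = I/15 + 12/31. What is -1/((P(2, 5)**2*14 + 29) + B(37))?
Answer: -465/177562 ≈ -0.0026188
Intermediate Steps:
B(I) = 12/31 + I/15 (B(I) = I*(1/15) + 12*(1/31) = I/15 + 12/31 = 12/31 + I/15)
-1/((P(2, 5)**2*14 + 29) + B(37)) = -1/((5**2*14 + 29) + (12/31 + (1/15)*37)) = -1/((25*14 + 29) + (12/31 + 37/15)) = -1/((350 + 29) + 1327/465) = -1/(379 + 1327/465) = -1/177562/465 = -1*465/177562 = -465/177562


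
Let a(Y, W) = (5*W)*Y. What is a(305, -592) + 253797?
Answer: -649003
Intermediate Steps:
a(Y, W) = 5*W*Y
a(305, -592) + 253797 = 5*(-592)*305 + 253797 = -902800 + 253797 = -649003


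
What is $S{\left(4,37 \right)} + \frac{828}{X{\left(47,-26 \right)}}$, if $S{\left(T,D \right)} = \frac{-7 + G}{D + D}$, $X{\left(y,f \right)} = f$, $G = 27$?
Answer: $- \frac{15188}{481} \approx -31.576$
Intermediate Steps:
$S{\left(T,D \right)} = \frac{10}{D}$ ($S{\left(T,D \right)} = \frac{-7 + 27}{D + D} = \frac{20}{2 D} = 20 \frac{1}{2 D} = \frac{10}{D}$)
$S{\left(4,37 \right)} + \frac{828}{X{\left(47,-26 \right)}} = \frac{10}{37} + \frac{828}{-26} = 10 \cdot \frac{1}{37} + 828 \left(- \frac{1}{26}\right) = \frac{10}{37} - \frac{414}{13} = - \frac{15188}{481}$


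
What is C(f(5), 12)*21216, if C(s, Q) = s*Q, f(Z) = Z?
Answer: 1272960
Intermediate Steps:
C(s, Q) = Q*s
C(f(5), 12)*21216 = (12*5)*21216 = 60*21216 = 1272960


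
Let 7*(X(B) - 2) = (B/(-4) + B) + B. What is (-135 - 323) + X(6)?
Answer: -909/2 ≈ -454.50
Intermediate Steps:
X(B) = 2 + B/4 (X(B) = 2 + ((B/(-4) + B) + B)/7 = 2 + ((B*(-¼) + B) + B)/7 = 2 + ((-B/4 + B) + B)/7 = 2 + (3*B/4 + B)/7 = 2 + (7*B/4)/7 = 2 + B/4)
(-135 - 323) + X(6) = (-135 - 323) + (2 + (¼)*6) = -458 + (2 + 3/2) = -458 + 7/2 = -909/2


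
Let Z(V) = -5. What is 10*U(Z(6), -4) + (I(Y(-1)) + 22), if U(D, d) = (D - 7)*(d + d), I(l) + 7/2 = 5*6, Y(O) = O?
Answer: 2017/2 ≈ 1008.5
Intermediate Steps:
I(l) = 53/2 (I(l) = -7/2 + 5*6 = -7/2 + 30 = 53/2)
U(D, d) = 2*d*(-7 + D) (U(D, d) = (-7 + D)*(2*d) = 2*d*(-7 + D))
10*U(Z(6), -4) + (I(Y(-1)) + 22) = 10*(2*(-4)*(-7 - 5)) + (53/2 + 22) = 10*(2*(-4)*(-12)) + 97/2 = 10*96 + 97/2 = 960 + 97/2 = 2017/2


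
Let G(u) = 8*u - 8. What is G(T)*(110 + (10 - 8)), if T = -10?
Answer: -9856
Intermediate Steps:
G(u) = -8 + 8*u
G(T)*(110 + (10 - 8)) = (-8 + 8*(-10))*(110 + (10 - 8)) = (-8 - 80)*(110 + 2) = -88*112 = -9856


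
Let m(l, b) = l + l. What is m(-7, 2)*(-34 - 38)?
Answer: 1008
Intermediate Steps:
m(l, b) = 2*l
m(-7, 2)*(-34 - 38) = (2*(-7))*(-34 - 38) = -14*(-72) = 1008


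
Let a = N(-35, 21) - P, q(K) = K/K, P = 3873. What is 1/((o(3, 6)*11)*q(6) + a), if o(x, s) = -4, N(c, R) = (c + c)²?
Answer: 1/983 ≈ 0.0010173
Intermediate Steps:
N(c, R) = 4*c² (N(c, R) = (2*c)² = 4*c²)
q(K) = 1
a = 1027 (a = 4*(-35)² - 1*3873 = 4*1225 - 3873 = 4900 - 3873 = 1027)
1/((o(3, 6)*11)*q(6) + a) = 1/(-4*11*1 + 1027) = 1/(-44*1 + 1027) = 1/(-44 + 1027) = 1/983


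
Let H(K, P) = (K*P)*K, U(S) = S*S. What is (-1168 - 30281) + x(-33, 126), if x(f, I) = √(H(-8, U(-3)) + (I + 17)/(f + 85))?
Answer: -31449 + √2315/2 ≈ -31425.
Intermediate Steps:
U(S) = S²
H(K, P) = P*K²
x(f, I) = √(576 + (17 + I)/(85 + f)) (x(f, I) = √((-3)²*(-8)² + (I + 17)/(f + 85)) = √(9*64 + (17 + I)/(85 + f)) = √(576 + (17 + I)/(85 + f)))
(-1168 - 30281) + x(-33, 126) = (-1168 - 30281) + √((48977 + 126 + 576*(-33))/(85 - 33)) = -31449 + √((48977 + 126 - 19008)/52) = -31449 + √((1/52)*30095) = -31449 + √(2315/4) = -31449 + √2315/2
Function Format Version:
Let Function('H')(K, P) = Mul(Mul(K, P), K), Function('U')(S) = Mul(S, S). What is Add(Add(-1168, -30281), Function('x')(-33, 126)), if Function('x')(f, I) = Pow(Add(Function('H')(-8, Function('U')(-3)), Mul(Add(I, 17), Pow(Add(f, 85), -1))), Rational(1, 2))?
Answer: Add(-31449, Mul(Rational(1, 2), Pow(2315, Rational(1, 2)))) ≈ -31425.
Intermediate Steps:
Function('U')(S) = Pow(S, 2)
Function('H')(K, P) = Mul(P, Pow(K, 2))
Function('x')(f, I) = Pow(Add(576, Mul(Pow(Add(85, f), -1), Add(17, I))), Rational(1, 2)) (Function('x')(f, I) = Pow(Add(Mul(Pow(-3, 2), Pow(-8, 2)), Mul(Add(I, 17), Pow(Add(f, 85), -1))), Rational(1, 2)) = Pow(Add(Mul(9, 64), Mul(Add(17, I), Pow(Add(85, f), -1))), Rational(1, 2)) = Pow(Add(576, Mul(Pow(Add(85, f), -1), Add(17, I))), Rational(1, 2)))
Add(Add(-1168, -30281), Function('x')(-33, 126)) = Add(Add(-1168, -30281), Pow(Mul(Pow(Add(85, -33), -1), Add(48977, 126, Mul(576, -33))), Rational(1, 2))) = Add(-31449, Pow(Mul(Pow(52, -1), Add(48977, 126, -19008)), Rational(1, 2))) = Add(-31449, Pow(Mul(Rational(1, 52), 30095), Rational(1, 2))) = Add(-31449, Pow(Rational(2315, 4), Rational(1, 2))) = Add(-31449, Mul(Rational(1, 2), Pow(2315, Rational(1, 2))))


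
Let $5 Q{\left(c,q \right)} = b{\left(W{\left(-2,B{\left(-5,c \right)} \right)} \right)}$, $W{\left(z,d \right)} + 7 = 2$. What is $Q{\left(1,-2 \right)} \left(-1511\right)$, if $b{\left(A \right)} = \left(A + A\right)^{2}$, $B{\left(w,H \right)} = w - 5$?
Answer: $-30220$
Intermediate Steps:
$B{\left(w,H \right)} = -5 + w$
$W{\left(z,d \right)} = -5$ ($W{\left(z,d \right)} = -7 + 2 = -5$)
$b{\left(A \right)} = 4 A^{2}$ ($b{\left(A \right)} = \left(2 A\right)^{2} = 4 A^{2}$)
$Q{\left(c,q \right)} = 20$ ($Q{\left(c,q \right)} = \frac{4 \left(-5\right)^{2}}{5} = \frac{4 \cdot 25}{5} = \frac{1}{5} \cdot 100 = 20$)
$Q{\left(1,-2 \right)} \left(-1511\right) = 20 \left(-1511\right) = -30220$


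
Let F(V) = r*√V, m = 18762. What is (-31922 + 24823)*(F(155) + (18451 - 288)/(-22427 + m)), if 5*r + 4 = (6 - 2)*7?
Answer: 128939137/3665 - 170376*√155/5 ≈ -3.8905e+5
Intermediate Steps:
r = 24/5 (r = -⅘ + ((6 - 2)*7)/5 = -⅘ + (4*7)/5 = -⅘ + (⅕)*28 = -⅘ + 28/5 = 24/5 ≈ 4.8000)
F(V) = 24*√V/5
(-31922 + 24823)*(F(155) + (18451 - 288)/(-22427 + m)) = (-31922 + 24823)*(24*√155/5 + (18451 - 288)/(-22427 + 18762)) = -7099*(24*√155/5 + 18163/(-3665)) = -7099*(24*√155/5 + 18163*(-1/3665)) = -7099*(24*√155/5 - 18163/3665) = -7099*(-18163/3665 + 24*√155/5) = 128939137/3665 - 170376*√155/5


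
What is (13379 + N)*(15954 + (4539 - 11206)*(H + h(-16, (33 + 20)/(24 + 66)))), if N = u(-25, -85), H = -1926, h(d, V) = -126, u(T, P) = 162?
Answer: 185466175158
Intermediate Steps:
N = 162
(13379 + N)*(15954 + (4539 - 11206)*(H + h(-16, (33 + 20)/(24 + 66)))) = (13379 + 162)*(15954 + (4539 - 11206)*(-1926 - 126)) = 13541*(15954 - 6667*(-2052)) = 13541*(15954 + 13680684) = 13541*13696638 = 185466175158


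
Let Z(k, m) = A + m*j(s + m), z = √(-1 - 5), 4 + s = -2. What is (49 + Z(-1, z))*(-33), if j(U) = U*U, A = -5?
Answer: -3828 - 990*I*√6 ≈ -3828.0 - 2425.0*I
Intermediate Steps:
s = -6 (s = -4 - 2 = -6)
z = I*√6 (z = √(-6) = I*√6 ≈ 2.4495*I)
j(U) = U²
Z(k, m) = -5 + m*(-6 + m)²
(49 + Z(-1, z))*(-33) = (49 + (-5 + (I*√6)*(-6 + I*√6)²))*(-33) = (49 + (-5 + I*√6*(-6 + I*√6)²))*(-33) = (44 + I*√6*(-6 + I*√6)²)*(-33) = -1452 - 33*I*√6*(-6 + I*√6)²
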